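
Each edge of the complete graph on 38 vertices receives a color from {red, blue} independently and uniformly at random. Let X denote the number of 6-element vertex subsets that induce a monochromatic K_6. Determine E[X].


Let X = Σ_S X_S over the C(38, 6) = 2760681 subsets S of size 6, where X_S = 1 if the K_6 on S is monochromatic.
For a fixed S, the K_6 on S has C(6, 2) = 15 edges. P[all 15 edges red] = (1/2)^15, and likewise for blue, so P[monochromatic] = 2·(1/2)^15 = 2^{1 − 15} = 1/16384.
Summing: E[X] = C(38, 6) · 2^{1 − 15} = 2760681 · 1/16384 = 2760681/16384.
Numerically: E[X] ≈ 168.49860.

E[X] = C(38,6)·2^(1−C(6,2)) = 2760681/16384 ≈ 168.49860.


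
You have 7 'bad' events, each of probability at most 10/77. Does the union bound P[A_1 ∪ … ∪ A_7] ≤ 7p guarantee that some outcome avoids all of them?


Union bound: P[∪_{i=1}^{7} A_i] ≤ Σ_i P[A_i] ≤ 7·p = 7·(10/77) = 10/11.
Numerically: 10/11 ≈ 0.9090909.
Is 10/11 < 1? YES.
Since P[∪ A_i] ≤ 10/11 < 1, the complement has P[∩ A_i^c] ≥ 1 − 10/11 = 1/11 > 0, so some outcome avoids every A_i.

7·p = 10/11 ≈ 0.9090909; existence CERTIFIED by the union bound.


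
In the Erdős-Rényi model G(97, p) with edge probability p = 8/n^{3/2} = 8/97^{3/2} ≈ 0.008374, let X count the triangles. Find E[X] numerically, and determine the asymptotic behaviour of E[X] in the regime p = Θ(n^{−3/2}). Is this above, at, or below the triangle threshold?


Number of potential triangles: C(97, 3) = 147440.
Each occurs with probability p³ ≈ (0.008374)³ ≈ 5.8721502e-07.
By linearity: E[X] = C(97, 3)·p³ ≈ 147440 · 5.8721502e-07 ≈ 0.08658.
Since α = 3/2 > 1, p = c/n^{3/2} = o(1/n) is below the triangle threshold p ~ 1/n. Asymptotically E[X] ~ (c³/6)·n^{3(1−α)} = (8³/6)·n^{-1.5} → 0, so by Markov's inequality G has no triangles w.h.p.

E[X] ≈ 0.08658; in regime p = Θ(1/n^{3/2}) E[X] tends to 0 (below the triangle threshold p ~ 1/n).


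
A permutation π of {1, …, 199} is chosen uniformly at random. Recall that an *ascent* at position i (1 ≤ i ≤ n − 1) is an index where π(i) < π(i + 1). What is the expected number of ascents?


Write X = Σ X_I over i = 1, …, 198, with X_I the indicator of one ascent.
There are 198 indicators.
For each fixed i, the pair (π(i), π(i+1)) is a uniformly random ordered pair of distinct values from {1, …, 199}; by symmetry P[π(i) < π(i+1)] = 1/2.
By linearity: E[X] = 198 · (1/2) = (199 − 1) · (1/2) = 99 ≈ 99.000000.

E[X] = 99 = 99.000000.


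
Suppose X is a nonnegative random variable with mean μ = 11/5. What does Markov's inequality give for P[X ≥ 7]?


μ = E[X] = 11/5, a = 7.
Markov: P[X ≥ 7] ≤ μ/a = (11/5)/7 = 11/35.
Numerically: ≈ 0.314286.
(Since a = 7 > μ = 2.200000, the bound 11/35 is < 1 and informative.)

P[X ≥ 7] ≤ 11/35 ≈ 0.314286.


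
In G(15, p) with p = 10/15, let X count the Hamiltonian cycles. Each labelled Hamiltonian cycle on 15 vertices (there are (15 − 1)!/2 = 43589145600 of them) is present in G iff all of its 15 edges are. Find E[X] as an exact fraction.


K_15 has (15 − 1)!/2 = 43589145600 labelled Hamiltonian cycles.
For each such Hamiltonian cycle H, let X_H = 1 if all 15 edges of H are present in G. Then P[X_H = 1] = p^{15} = (2/3)^{15} = 32768/14348907.
Summing the indicators: E[X] = Σ_H E[X_H] = 43589145600 · p^{15} = 43589145600 · 32768/14348907 = 5877897625600/59049.
Numerically: E[X] ≈ 9.95e+07.

E[X] = 43589145600 · (2/3)^{15} = 5877897625600/59049 ≈ 9.95e+07.


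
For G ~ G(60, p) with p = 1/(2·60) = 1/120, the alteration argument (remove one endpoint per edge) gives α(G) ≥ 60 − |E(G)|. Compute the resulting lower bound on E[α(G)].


E[|E(G)|] = C(60, 2)·p = 1770 · (1/120) = 59/4.
E[α(G)] ≥ n − E[|E(G)|] = 60 − 59/4 = 181/4.
Numerically: ≈ 45.2500.
(This is only a lower bound; the true E[α(G)] may be larger.)

E[α(G)] ≥ 181/4 ≈ 45.2500.


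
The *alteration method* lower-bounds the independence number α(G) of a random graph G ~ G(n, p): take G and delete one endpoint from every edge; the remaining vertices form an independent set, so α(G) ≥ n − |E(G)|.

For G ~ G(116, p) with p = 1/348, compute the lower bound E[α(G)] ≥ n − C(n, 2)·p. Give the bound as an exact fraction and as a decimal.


E[|E(G)|] = C(116, 2)·p = 6670 · (1/348) = 115/6.
E[α(G)] ≥ n − E[|E(G)|] = 116 − 115/6 = 581/6.
Numerically: ≈ 96.833333.
(This is only a lower bound; the true E[α(G)] may be larger.)

E[α(G)] ≥ 581/6 ≈ 96.833333.


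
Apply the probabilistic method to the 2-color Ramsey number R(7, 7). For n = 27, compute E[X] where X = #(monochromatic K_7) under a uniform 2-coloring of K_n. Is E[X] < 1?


E[X] = C(27, 7) · 2^{1 − 21} = 888030 · 2^{−20} = 888030/1048576.
As a reduced fraction: E[X] = 444015/524288 ≈ 0.8468914.
Is E[X] < 1? YES.
Since E[X] < 1, there exists a 2-coloring of K_{27} with no monochromatic K_7; hence R(7, 7) > 27.

E[X] = 444015/524288 ≈ 0.8468914; E[X] < 1, so R(7, 7) > 27.


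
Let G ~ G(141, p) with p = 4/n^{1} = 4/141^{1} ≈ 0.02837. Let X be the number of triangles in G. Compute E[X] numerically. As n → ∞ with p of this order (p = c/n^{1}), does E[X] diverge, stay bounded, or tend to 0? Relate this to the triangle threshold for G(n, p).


Number of potential triangles: C(141, 3) = 457310.
Each occurs with probability p³ ≈ (0.02837)³ ≈ 2.283088e-05.
By linearity: E[X] = C(141, 3)·p³ ≈ 457310 · 2.283088e-05 ≈ 10.4408.
Here α = 1, so p = 4/n is exactly at the triangle threshold p ~ 1/n. Asymptotically E[X] → c³/6 = 4³/6 = 32/3 ≈ 10.6667, a bounded constant. In this regime the triangle count is asymptotically Poisson(c³/6).

E[X] ≈ 10.4408; in regime p = Θ(1/n^{1}) E[X] stays bounded (at the triangle threshold p ~ 1/n).


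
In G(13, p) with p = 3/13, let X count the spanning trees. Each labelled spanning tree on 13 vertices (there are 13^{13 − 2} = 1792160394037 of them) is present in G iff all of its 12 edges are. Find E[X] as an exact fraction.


K_13 has 13^{13 − 2} = 1792160394037 labelled spanning trees.
For each such spanning tree H, let X_H = 1 if all 12 edges of H are present in G. Then P[X_H = 1] = p^{12} = (3/13)^{12} = 531441/23298085122481.
By linearity of expectation: E[X] = Σ_H E[X_H] = 1792160394037 · p^{12} = 1792160394037 · 531441/23298085122481 = 531441/13.
Numerically: E[X] ≈ 4.09e+04.

E[X] = 1792160394037 · (3/13)^{12} = 531441/13 ≈ 4.09e+04.


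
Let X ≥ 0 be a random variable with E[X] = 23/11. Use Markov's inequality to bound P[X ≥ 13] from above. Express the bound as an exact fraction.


μ = E[X] = 23/11, a = 13.
Markov: P[X ≥ 13] ≤ μ/a = (23/11)/13 = 23/143.
Numerically: ≈ 0.1608.
(Since a = 13 > μ = 2.0909, the bound 23/143 is < 1 and informative.)

P[X ≥ 13] ≤ 23/143 ≈ 0.1608.


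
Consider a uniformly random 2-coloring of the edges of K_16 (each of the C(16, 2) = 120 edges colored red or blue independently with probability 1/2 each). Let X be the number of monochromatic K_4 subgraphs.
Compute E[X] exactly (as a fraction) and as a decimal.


Let X = Σ_S X_S over the C(16, 4) = 1820 subsets S of size 4, where X_S = 1 if the K_4 on S is monochromatic.
For a fixed S, the K_4 on S has C(4, 2) = 6 edges. P[all 6 edges red] = (1/2)^6, and likewise for blue, so P[monochromatic] = 2·(1/2)^6 = 2^{1 − 6} = 1/32.
By linearity of expectation: E[X] = C(16, 4) · 2^{1 − 6} = 1820 · 1/32 = 455/8.
Numerically: E[X] ≈ 56.875000.

E[X] = C(16,4)·2^(1−C(4,2)) = 455/8 ≈ 56.875000.


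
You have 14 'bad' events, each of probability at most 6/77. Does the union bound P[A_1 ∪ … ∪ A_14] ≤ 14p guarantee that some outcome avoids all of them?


Union bound: P[∪_{i=1}^{14} A_i] ≤ Σ_i P[A_i] ≤ 14·p = 14·(6/77) = 12/11.
Numerically: 12/11 ≈ 1.091.
Is 12/11 < 1? NO.
Since the bound 12/11 is ≥ 1, the union bound is uninformative here; it does NOT by itself certify existence.

14·p = 12/11 ≈ 1.091; existence NOT certified by the union bound.


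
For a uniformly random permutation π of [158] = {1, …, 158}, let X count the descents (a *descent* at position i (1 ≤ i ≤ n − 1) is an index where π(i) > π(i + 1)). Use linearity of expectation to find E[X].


Write X = Σ X_I over i = 1, …, 157, with X_I the indicator of one descent.
There are 157 indicators.
For each fixed i, the pair (π(i), π(i+1)) is a uniformly random ordered pair of distinct values from {1, …, 158}; by symmetry P[π(i) > π(i+1)] = 1/2.
By linearity: E[X] = 157 · (1/2) = (158 − 1) · (1/2) = 157/2 ≈ 78.5000.

E[X] = 157/2 = 78.5000.


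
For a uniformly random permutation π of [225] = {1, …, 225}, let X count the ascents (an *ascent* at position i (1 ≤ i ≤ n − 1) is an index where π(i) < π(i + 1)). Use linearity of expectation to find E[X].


Write X = Σ X_I over i = 1, …, 224, with X_I the indicator of one ascent.
There are 224 indicators.
For each fixed i, the pair (π(i), π(i+1)) is a uniformly random ordered pair of distinct values from {1, …, 225}; by symmetry P[π(i) < π(i+1)] = 1/2.
By linearity: E[X] = 224 · (1/2) = (225 − 1) · (1/2) = 112 ≈ 112.00000.

E[X] = 112 = 112.00000.


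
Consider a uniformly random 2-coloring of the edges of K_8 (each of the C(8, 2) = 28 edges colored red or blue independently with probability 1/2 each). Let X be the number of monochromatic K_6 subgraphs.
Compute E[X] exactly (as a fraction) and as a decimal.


Let X = Σ_S X_S over the C(8, 6) = 28 subsets S of size 6, where X_S = 1 if the K_6 on S is monochromatic.
For a fixed S, the K_6 on S has C(6, 2) = 15 edges. P[all 15 edges red] = (1/2)^15, and likewise for blue, so P[monochromatic] = 2·(1/2)^15 = 2^{1 − 15} = 1/16384.
By linearity of expectation: E[X] = C(8, 6) · 2^{1 − 15} = 28 · 1/16384 = 7/4096.
Numerically: E[X] ≈ 0.0017.

E[X] = C(8,6)·2^(1−C(6,2)) = 7/4096 ≈ 0.0017.


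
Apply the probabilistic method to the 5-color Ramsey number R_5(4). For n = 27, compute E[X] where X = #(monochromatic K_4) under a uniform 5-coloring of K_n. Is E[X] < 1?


E[X] = C(27, 4) · 5^{1 − 6} = 17550 · 5^{−5} = 17550/3125.
As a reduced fraction: E[X] = 702/125 ≈ 5.616000.
Is E[X] < 1? NO.
Since E[X] ≥ 1, the first-moment bound is inconclusive at n = 27; it does NOT by itself certify R_5(4) > 27.

E[X] = 702/125 ≈ 5.616000; E[X] ≥ 1; first-moment method inconclusive here.


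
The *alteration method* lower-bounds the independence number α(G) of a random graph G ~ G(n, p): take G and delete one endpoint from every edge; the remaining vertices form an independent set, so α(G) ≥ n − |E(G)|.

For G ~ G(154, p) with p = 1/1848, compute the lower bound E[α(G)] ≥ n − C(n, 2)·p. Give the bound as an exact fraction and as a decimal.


E[|E(G)|] = C(154, 2)·p = 11781 · (1/1848) = 51/8.
E[α(G)] ≥ n − E[|E(G)|] = 154 − 51/8 = 1181/8.
Numerically: ≈ 147.6250.
(This is only a lower bound; the true E[α(G)] may be larger.)

E[α(G)] ≥ 1181/8 ≈ 147.6250.


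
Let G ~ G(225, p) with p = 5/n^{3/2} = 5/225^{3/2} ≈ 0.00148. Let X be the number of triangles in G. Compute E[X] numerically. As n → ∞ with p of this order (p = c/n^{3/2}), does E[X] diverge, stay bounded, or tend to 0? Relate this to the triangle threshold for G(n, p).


Number of potential triangles: C(225, 3) = 1873200.
Each occurs with probability p³ ≈ (0.00148)³ ≈ 3.25154e-09.
By linearity: E[X] = C(225, 3)·p³ ≈ 1873200 · 3.25154e-09 ≈ 0.006.
Since α = 3/2 > 1, p = c/n^{3/2} = o(1/n) is below the triangle threshold p ~ 1/n. Asymptotically E[X] ~ (c³/6)·n^{3(1−α)} = (5³/6)·n^{-1.5} → 0, so by Markov's inequality G has no triangles w.h.p.

E[X] ≈ 0.006; in regime p = Θ(1/n^{3/2}) E[X] tends to 0 (below the triangle threshold p ~ 1/n).


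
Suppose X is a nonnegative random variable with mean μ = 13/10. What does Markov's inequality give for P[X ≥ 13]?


μ = E[X] = 13/10, a = 13.
Markov: P[X ≥ 13] ≤ μ/a = (13/10)/13 = 1/10.
Numerically: ≈ 0.100.
(Since a = 13 > μ = 1.300, the bound 1/10 is < 1 and informative.)

P[X ≥ 13] ≤ 1/10 ≈ 0.100.


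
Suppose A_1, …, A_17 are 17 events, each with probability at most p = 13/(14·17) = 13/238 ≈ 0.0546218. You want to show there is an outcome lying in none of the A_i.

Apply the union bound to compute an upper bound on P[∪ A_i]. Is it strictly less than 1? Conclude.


Union bound: P[∪_{i=1}^{17} A_i] ≤ Σ_i P[A_i] ≤ 17·p = 17·(13/238) = 13/14.
Numerically: 13/14 ≈ 0.9285714.
Is 13/14 < 1? YES.
Since P[∪ A_i] ≤ 13/14 < 1, the complement has P[∩ A_i^c] ≥ 1 − 13/14 = 1/14 > 0, so some outcome avoids every A_i.

17·p = 13/14 ≈ 0.9285714; existence CERTIFIED by the union bound.


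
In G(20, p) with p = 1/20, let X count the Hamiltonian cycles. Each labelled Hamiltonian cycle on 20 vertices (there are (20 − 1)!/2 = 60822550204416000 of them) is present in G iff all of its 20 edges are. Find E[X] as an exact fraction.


K_20 has (20 − 1)!/2 = 60822550204416000 labelled Hamiltonian cycles.
For each such Hamiltonian cycle H, let X_H = 1 if all 20 edges of H are present in G. Then P[X_H = 1] = p^{20} = (1/20)^{20} = 1/104857600000000000000000000.
Summing the indicators: E[X] = Σ_H E[X_H] = 60822550204416000 · p^{20} = 60822550204416000 · 1/104857600000000000000000000 = 14849255421/25600000000000000000.
Numerically: E[X] ≈ 5.8e-10.

E[X] = 60822550204416000 · (1/20)^{20} = 14849255421/25600000000000000000 ≈ 5.8e-10.


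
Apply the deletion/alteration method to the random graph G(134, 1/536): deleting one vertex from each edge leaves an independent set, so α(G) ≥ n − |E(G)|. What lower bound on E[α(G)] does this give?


E[|E(G)|] = C(134, 2)·p = 8911 · (1/536) = 133/8.
E[α(G)] ≥ n − E[|E(G)|] = 134 − 133/8 = 939/8.
Numerically: ≈ 117.3750.
(This is only a lower bound; the true E[α(G)] may be larger.)

E[α(G)] ≥ 939/8 ≈ 117.3750.


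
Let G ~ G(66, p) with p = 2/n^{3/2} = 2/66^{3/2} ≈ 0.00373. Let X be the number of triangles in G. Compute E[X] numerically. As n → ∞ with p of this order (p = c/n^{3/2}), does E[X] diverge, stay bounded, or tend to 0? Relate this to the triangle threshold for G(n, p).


Number of potential triangles: C(66, 3) = 45760.
Each occurs with probability p³ ≈ (0.00373)³ ≈ 5.189700e-08.
By linearity: E[X] = C(66, 3)·p³ ≈ 45760 · 5.189700e-08 ≈ 0.0024.
Since α = 3/2 > 1, p = c/n^{3/2} = o(1/n) is below the triangle threshold p ~ 1/n. Asymptotically E[X] ~ (c³/6)·n^{3(1−α)} = (2³/6)·n^{-1.5} → 0, so by Markov's inequality G has no triangles w.h.p.

E[X] ≈ 0.0024; in regime p = Θ(1/n^{3/2}) E[X] tends to 0 (below the triangle threshold p ~ 1/n).


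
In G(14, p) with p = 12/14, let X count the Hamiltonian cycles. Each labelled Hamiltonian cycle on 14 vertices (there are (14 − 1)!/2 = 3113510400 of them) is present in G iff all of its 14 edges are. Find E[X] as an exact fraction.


K_14 has (14 − 1)!/2 = 3113510400 labelled Hamiltonian cycles.
For each such Hamiltonian cycle H, let X_H = 1 if all 14 edges of H are present in G. Then P[X_H = 1] = p^{14} = (6/7)^{14} = 78364164096/678223072849.
By linearity of expectation: E[X] = Σ_H E[X_H] = 3113510400 · p^{14} = 3113510400 · 78364164096/678223072849 = 34855377128600371200/96889010407.
Numerically: E[X] ≈ 3.59745e+08.

E[X] = 3113510400 · (6/7)^{14} = 34855377128600371200/96889010407 ≈ 3.59745e+08.


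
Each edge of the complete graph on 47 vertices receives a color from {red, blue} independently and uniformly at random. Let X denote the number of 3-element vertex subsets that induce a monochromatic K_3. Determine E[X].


Let X = Σ_S X_S over the C(47, 3) = 16215 subsets S of size 3, where X_S = 1 if the K_3 on S is monochromatic.
For a fixed S, the K_3 on S has C(3, 2) = 3 edges. P[all 3 edges red] = (1/2)^3, and likewise for blue, so P[monochromatic] = 2·(1/2)^3 = 2^{1 − 3} = 1/4.
By linearity: E[X] = C(47, 3) · 2^{1 − 3} = 16215 · 1/4 = 16215/4.
Numerically: E[X] ≈ 4053.750000.

E[X] = C(47,3)·2^(1−C(3,2)) = 16215/4 ≈ 4053.750000.


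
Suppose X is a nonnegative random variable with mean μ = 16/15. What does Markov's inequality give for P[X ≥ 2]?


μ = E[X] = 16/15, a = 2.
Markov: P[X ≥ 2] ≤ μ/a = (16/15)/2 = 8/15.
Numerically: ≈ 0.5333.
(Since a = 2 > μ = 1.0667, the bound 8/15 is < 1 and informative.)

P[X ≥ 2] ≤ 8/15 ≈ 0.5333.


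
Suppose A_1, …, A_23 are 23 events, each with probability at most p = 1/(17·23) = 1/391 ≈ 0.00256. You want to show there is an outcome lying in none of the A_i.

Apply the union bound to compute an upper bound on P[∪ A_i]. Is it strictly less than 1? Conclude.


Union bound: P[∪_{i=1}^{23} A_i] ≤ Σ_i P[A_i] ≤ 23·p = 23·(1/391) = 1/17.
Numerically: 1/17 ≈ 0.05882.
Is 1/17 < 1? YES.
Since P[∪ A_i] ≤ 1/17 < 1, the complement has P[∩ A_i^c] ≥ 1 − 1/17 = 16/17 > 0, so some outcome avoids every A_i.

23·p = 1/17 ≈ 0.05882; existence CERTIFIED by the union bound.


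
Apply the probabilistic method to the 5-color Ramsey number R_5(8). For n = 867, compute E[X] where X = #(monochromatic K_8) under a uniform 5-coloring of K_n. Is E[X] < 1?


E[X] = C(867, 8) · 5^{1 − 28} = 7665949963452117060 · 5^{−27} = 7665949963452117060/7450580596923828125.
As a reduced fraction: E[X] = 1533189992690423412/1490116119384765625 ≈ 1.029.
Is E[X] < 1? NO.
Since E[X] ≥ 1, the first-moment bound is inconclusive at n = 867; it does NOT by itself certify R_5(8) > 867.

E[X] = 1533189992690423412/1490116119384765625 ≈ 1.029; E[X] ≥ 1; first-moment method inconclusive here.


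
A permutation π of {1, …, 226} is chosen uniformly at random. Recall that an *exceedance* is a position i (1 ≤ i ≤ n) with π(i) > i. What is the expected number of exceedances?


Write X = Σ_{i=1}^{226} X_i, where X_i = 1_{π(i) > i}.
For each fixed i, π(i) is uniform over {1, …, 226} (marginal of a uniform permutation), so P[π(i) > i] = (n − i)/n. Summing: Σ_{i=1}^{226} (n − i)/n = (0 + 1 + … + 225)/226 = 226(226 − 1)/(2·226) = (226 − 1)/2.
Hence E[X] = Σ_{i=1}^{226} (226 − i)/226 = 225/2 ≈ 112.5000.

E[X] = 225/2 = 112.5000.


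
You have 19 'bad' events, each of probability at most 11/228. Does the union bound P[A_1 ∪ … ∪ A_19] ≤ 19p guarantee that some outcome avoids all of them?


Union bound: P[∪_{i=1}^{19} A_i] ≤ Σ_i P[A_i] ≤ 19·p = 19·(11/228) = 11/12.
Numerically: 11/12 ≈ 0.9167.
Is 11/12 < 1? YES.
Since P[∪ A_i] ≤ 11/12 < 1, the complement has P[∩ A_i^c] ≥ 1 − 11/12 = 1/12 > 0, so some outcome avoids every A_i.

19·p = 11/12 ≈ 0.9167; existence CERTIFIED by the union bound.


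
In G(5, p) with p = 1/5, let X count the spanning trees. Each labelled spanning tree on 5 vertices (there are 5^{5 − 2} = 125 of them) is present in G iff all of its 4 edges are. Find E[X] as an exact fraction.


K_5 has 5^{5 − 2} = 125 labelled spanning trees.
For each such spanning tree H, let X_H = 1 if all 4 edges of H are present in G. Then P[X_H = 1] = p^{4} = (1/5)^{4} = 1/625.
By linearity: E[X] = Σ_H E[X_H] = 125 · p^{4} = 125 · 1/625 = 1/5.
Numerically: E[X] ≈ 0.2.

E[X] = 125 · (1/5)^{4} = 1/5 ≈ 0.2.


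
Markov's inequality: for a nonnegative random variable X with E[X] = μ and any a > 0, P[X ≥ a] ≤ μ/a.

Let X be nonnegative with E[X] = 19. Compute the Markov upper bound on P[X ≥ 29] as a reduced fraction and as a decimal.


μ = E[X] = 19, a = 29.
Markov: P[X ≥ 29] ≤ μ/a = (19)/29 = 19/29.
Numerically: ≈ 0.65517.
(Since a = 29 > μ = 19.00000, the bound 19/29 is < 1 and informative.)

P[X ≥ 29] ≤ 19/29 ≈ 0.65517.


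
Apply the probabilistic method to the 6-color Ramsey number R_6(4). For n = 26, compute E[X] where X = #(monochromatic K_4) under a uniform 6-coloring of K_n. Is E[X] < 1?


E[X] = C(26, 4) · 6^{1 − 6} = 14950 · 6^{−5} = 14950/7776.
As a reduced fraction: E[X] = 7475/3888 ≈ 1.922582.
Is E[X] < 1? NO.
Since E[X] ≥ 1, the first-moment bound is inconclusive at n = 26; it does NOT by itself certify R_6(4) > 26.

E[X] = 7475/3888 ≈ 1.922582; E[X] ≥ 1; first-moment method inconclusive here.


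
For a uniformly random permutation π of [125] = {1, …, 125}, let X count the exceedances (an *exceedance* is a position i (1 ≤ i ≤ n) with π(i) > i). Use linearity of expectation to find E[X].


Write X = Σ_{i=1}^{125} X_i, where X_i = 1_{π(i) > i}.
For each fixed i, π(i) is uniform over {1, …, 125} (marginal of a uniform permutation), so P[π(i) > i] = (n − i)/n. Summing: Σ_{i=1}^{125} (n − i)/n = (0 + 1 + … + 124)/125 = 125(125 − 1)/(2·125) = (125 − 1)/2.
Hence E[X] = Σ_{i=1}^{125} (125 − i)/125 = 62 ≈ 62.00000.

E[X] = 62 = 62.00000.


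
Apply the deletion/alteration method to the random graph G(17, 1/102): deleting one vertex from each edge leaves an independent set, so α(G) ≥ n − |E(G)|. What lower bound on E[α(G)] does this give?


E[|E(G)|] = C(17, 2)·p = 136 · (1/102) = 4/3.
E[α(G)] ≥ n − E[|E(G)|] = 17 − 4/3 = 47/3.
Numerically: ≈ 15.666667.
(This is only a lower bound; the true E[α(G)] may be larger.)

E[α(G)] ≥ 47/3 ≈ 15.666667.


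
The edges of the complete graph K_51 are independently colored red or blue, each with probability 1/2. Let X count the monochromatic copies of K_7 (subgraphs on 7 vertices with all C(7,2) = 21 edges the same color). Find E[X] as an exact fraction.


Let X = Σ_S X_S over the C(51, 7) = 115775100 subsets S of size 7, where X_S = 1 if the K_7 on S is monochromatic.
For a fixed S, the K_7 on S has C(7, 2) = 21 edges. P[all 21 edges red] = (1/2)^21, and likewise for blue, so P[monochromatic] = 2·(1/2)^21 = 2^{1 − 21} = 1/1048576.
By linearity of expectation: E[X] = C(51, 7) · 2^{1 − 21} = 115775100 · 1/1048576 = 28943775/262144.
Numerically: E[X] ≈ 110.41174.

E[X] = C(51,7)·2^(1−C(7,2)) = 28943775/262144 ≈ 110.41174.


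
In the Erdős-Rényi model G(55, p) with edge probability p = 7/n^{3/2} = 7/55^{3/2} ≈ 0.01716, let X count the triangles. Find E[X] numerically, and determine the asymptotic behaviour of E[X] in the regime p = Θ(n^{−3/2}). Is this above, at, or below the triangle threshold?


Number of potential triangles: C(55, 3) = 26235.
Each occurs with probability p³ ≈ (0.01716)³ ≈ 5.054312e-06.
By linearity: E[X] = C(55, 3)·p³ ≈ 26235 · 5.054312e-06 ≈ 0.1326.
Since α = 3/2 > 1, p = c/n^{3/2} = o(1/n) is below the triangle threshold p ~ 1/n. Asymptotically E[X] ~ (c³/6)·n^{3(1−α)} = (7³/6)·n^{-1.5} → 0, so by Markov's inequality G has no triangles w.h.p.

E[X] ≈ 0.1326; in regime p = Θ(1/n^{3/2}) E[X] tends to 0 (below the triangle threshold p ~ 1/n).


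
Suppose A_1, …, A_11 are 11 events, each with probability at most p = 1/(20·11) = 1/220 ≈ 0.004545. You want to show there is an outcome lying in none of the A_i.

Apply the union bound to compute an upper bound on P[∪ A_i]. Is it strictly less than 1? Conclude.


Union bound: P[∪_{i=1}^{11} A_i] ≤ Σ_i P[A_i] ≤ 11·p = 11·(1/220) = 1/20.
Numerically: 1/20 ≈ 0.050000.
Is 1/20 < 1? YES.
Since P[∪ A_i] ≤ 1/20 < 1, the complement has P[∩ A_i^c] ≥ 1 − 1/20 = 19/20 > 0, so some outcome avoids every A_i.

11·p = 1/20 ≈ 0.050000; existence CERTIFIED by the union bound.


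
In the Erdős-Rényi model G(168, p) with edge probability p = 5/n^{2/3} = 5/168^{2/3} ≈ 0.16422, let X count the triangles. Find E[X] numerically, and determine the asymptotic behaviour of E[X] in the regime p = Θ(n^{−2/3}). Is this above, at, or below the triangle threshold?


Number of potential triangles: C(168, 3) = 776216.
Each occurs with probability p³ ≈ (0.16422)³ ≈ 4.4288549e-03.
By linearity: E[X] = C(168, 3)·p³ ≈ 776216 · 4.4288549e-03 ≈ 3437.74802.
Since α = 2/3 < 1, p = c/n^{2/3} ≫ 1/n is above the triangle threshold p ~ 1/n. Asymptotically E[X] ~ (c³/6)·n^{3(1−α)} = (5³/6)·n^{1} → ∞; triangles are abundant w.h.p.

E[X] ≈ 3437.74802; in regime p = Θ(1/n^{2/3}) E[X] diverges (above the triangle threshold p ~ 1/n).


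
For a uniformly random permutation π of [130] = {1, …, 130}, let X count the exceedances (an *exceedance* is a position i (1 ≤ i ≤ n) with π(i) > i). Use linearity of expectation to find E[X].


Write X = Σ_{i=1}^{130} X_i, where X_i = 1_{π(i) > i}.
For each fixed i, π(i) is uniform over {1, …, 130} (marginal of a uniform permutation), so P[π(i) > i] = (n − i)/n. Summing: Σ_{i=1}^{130} (n − i)/n = (0 + 1 + … + 129)/130 = 130(130 − 1)/(2·130) = (130 − 1)/2.
Hence E[X] = Σ_{i=1}^{130} (130 − i)/130 = 129/2 ≈ 64.500000.

E[X] = 129/2 = 64.500000.


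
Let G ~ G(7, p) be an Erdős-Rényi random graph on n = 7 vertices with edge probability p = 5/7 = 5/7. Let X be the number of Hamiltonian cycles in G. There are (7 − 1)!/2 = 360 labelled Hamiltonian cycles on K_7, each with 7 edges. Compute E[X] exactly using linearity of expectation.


K_7 has (7 − 1)!/2 = 360 labelled Hamiltonian cycles.
For each such Hamiltonian cycle H, let X_H = 1 if all 7 edges of H are present in G. Then P[X_H = 1] = p^{7} = (5/7)^{7} = 78125/823543.
By linearity: E[X] = Σ_H E[X_H] = 360 · p^{7} = 360 · 78125/823543 = 28125000/823543.
Numerically: E[X] ≈ 34.151.

E[X] = 360 · (5/7)^{7} = 28125000/823543 ≈ 34.151.


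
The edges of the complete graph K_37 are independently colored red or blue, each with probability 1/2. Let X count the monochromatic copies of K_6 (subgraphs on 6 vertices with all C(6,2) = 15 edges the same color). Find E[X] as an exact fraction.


Let X = Σ_S X_S over the C(37, 6) = 2324784 subsets S of size 6, where X_S = 1 if the K_6 on S is monochromatic.
For a fixed S, the K_6 on S has C(6, 2) = 15 edges. P[all 15 edges red] = (1/2)^15, and likewise for blue, so P[monochromatic] = 2·(1/2)^15 = 2^{1 − 15} = 1/16384.
Summing: E[X] = C(37, 6) · 2^{1 − 15} = 2324784 · 1/16384 = 145299/1024.
Numerically: E[X] ≈ 141.8936.

E[X] = C(37,6)·2^(1−C(6,2)) = 145299/1024 ≈ 141.8936.


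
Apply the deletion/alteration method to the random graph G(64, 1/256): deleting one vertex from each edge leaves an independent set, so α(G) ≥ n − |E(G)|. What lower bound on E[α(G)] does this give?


E[|E(G)|] = C(64, 2)·p = 2016 · (1/256) = 63/8.
E[α(G)] ≥ n − E[|E(G)|] = 64 − 63/8 = 449/8.
Numerically: ≈ 56.125.
(This is only a lower bound; the true E[α(G)] may be larger.)

E[α(G)] ≥ 449/8 ≈ 56.125.


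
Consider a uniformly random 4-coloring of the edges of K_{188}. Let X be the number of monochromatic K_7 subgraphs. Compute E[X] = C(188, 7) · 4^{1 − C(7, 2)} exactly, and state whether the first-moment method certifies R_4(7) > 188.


E[X] = C(188, 7) · 4^{1 − 21} = 1470936391496 · 4^{−20} = 1470936391496/1099511627776.
As a reduced fraction: E[X] = 183867048937/137438953472 ≈ 1.33781.
Is E[X] < 1? NO.
Since E[X] ≥ 1, the first-moment bound is inconclusive at n = 188; it does NOT by itself certify R_4(7) > 188.

E[X] = 183867048937/137438953472 ≈ 1.33781; E[X] ≥ 1; first-moment method inconclusive here.


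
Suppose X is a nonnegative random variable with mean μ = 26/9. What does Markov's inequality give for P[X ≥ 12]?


μ = E[X] = 26/9, a = 12.
Markov: P[X ≥ 12] ≤ μ/a = (26/9)/12 = 13/54.
Numerically: ≈ 0.2407.
(Since a = 12 > μ = 2.8889, the bound 13/54 is < 1 and informative.)

P[X ≥ 12] ≤ 13/54 ≈ 0.2407.


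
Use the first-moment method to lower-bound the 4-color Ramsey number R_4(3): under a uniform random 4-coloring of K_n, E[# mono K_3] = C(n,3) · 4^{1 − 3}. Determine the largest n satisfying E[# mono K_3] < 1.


We need C(n, 3) · 4^{1 − 3} < 1, i.e. C(n, 3) < 4^{3 − 1} = 16.
Check values of n near the boundary:
  n = 3: C(3, 3) = 1; 1 < 16? YES
  n = 4: C(4, 3) = 4; 4 < 16? YES
  n = 5: C(5, 3) = 10; 10 < 16? YES
  n = 6: C(6, 3) = 20; 20 < 16? NO
The largest n with C(n, 3) < 16 is n = 5 (where E[X] = 5/8 ≈ 0.625). Hence R_4(3) > 5, i.e. R_4(3) ≥ 6.

Largest n = 5; hence R_4(3) > 5.


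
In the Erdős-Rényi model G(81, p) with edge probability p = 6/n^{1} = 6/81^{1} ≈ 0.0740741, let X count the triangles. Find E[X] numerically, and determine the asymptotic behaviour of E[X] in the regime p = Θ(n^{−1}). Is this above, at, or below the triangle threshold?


Number of potential triangles: C(81, 3) = 85320.
Each occurs with probability p³ ≈ (0.0740741)³ ≈ 4.06442107e-04.
By linearity: E[X] = C(81, 3)·p³ ≈ 85320 · 4.06442107e-04 ≈ 34.677641.
Here α = 1, so p = 6/n is exactly at the triangle threshold p ~ 1/n. Asymptotically E[X] → c³/6 = 6³/6 = 36 ≈ 36.000000, a bounded constant. In this regime the triangle count is asymptotically Poisson(c³/6).

E[X] ≈ 34.677641; in regime p = Θ(1/n^{1}) E[X] stays bounded (at the triangle threshold p ~ 1/n).


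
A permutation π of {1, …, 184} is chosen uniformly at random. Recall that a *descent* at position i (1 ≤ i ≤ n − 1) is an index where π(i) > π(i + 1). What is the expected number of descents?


Write X = Σ X_I over i = 1, …, 183, with X_I the indicator of one descent.
There are 183 indicators.
For each fixed i, the pair (π(i), π(i+1)) is a uniformly random ordered pair of distinct values from {1, …, 184}; by symmetry P[π(i) > π(i+1)] = 1/2.
By linearity: E[X] = 183 · (1/2) = (184 − 1) · (1/2) = 183/2 ≈ 91.5000.

E[X] = 183/2 = 91.5000.


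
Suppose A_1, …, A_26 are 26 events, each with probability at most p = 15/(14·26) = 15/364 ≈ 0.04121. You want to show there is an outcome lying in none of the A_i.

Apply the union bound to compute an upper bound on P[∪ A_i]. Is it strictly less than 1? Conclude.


Union bound: P[∪_{i=1}^{26} A_i] ≤ Σ_i P[A_i] ≤ 26·p = 26·(15/364) = 15/14.
Numerically: 15/14 ≈ 1.07143.
Is 15/14 < 1? NO.
Since the bound 15/14 is ≥ 1, the union bound is uninformative here; it does NOT by itself certify existence.

26·p = 15/14 ≈ 1.07143; existence NOT certified by the union bound.


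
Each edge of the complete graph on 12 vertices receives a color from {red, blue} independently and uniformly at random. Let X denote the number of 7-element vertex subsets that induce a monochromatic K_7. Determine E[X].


Let X = Σ_S X_S over the C(12, 7) = 792 subsets S of size 7, where X_S = 1 if the K_7 on S is monochromatic.
For a fixed S, the K_7 on S has C(7, 2) = 21 edges. P[all 21 edges red] = (1/2)^21, and likewise for blue, so P[monochromatic] = 2·(1/2)^21 = 2^{1 − 21} = 1/1048576.
Summing: E[X] = C(12, 7) · 2^{1 − 21} = 792 · 1/1048576 = 99/131072.
Numerically: E[X] ≈ 0.00076.

E[X] = C(12,7)·2^(1−C(7,2)) = 99/131072 ≈ 0.00076.


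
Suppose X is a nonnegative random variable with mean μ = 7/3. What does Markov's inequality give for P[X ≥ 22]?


μ = E[X] = 7/3, a = 22.
Markov: P[X ≥ 22] ≤ μ/a = (7/3)/22 = 7/66.
Numerically: ≈ 0.106.
(Since a = 22 > μ = 2.333, the bound 7/66 is < 1 and informative.)

P[X ≥ 22] ≤ 7/66 ≈ 0.106.


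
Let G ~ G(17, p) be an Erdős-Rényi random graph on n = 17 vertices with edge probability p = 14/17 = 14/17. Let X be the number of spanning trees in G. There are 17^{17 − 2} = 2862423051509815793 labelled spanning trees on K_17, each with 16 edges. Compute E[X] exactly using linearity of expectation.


K_17 has 17^{17 − 2} = 2862423051509815793 labelled spanning trees.
For each such spanning tree H, let X_H = 1 if all 16 edges of H are present in G. Then P[X_H = 1] = p^{16} = (14/17)^{16} = 2177953337809371136/48661191875666868481.
By linearity of expectation: E[X] = Σ_H E[X_H] = 2862423051509815793 · p^{16} = 2862423051509815793 · 2177953337809371136/48661191875666868481 = 2177953337809371136/17.
Numerically: E[X] ≈ 1.2811e+17.

E[X] = 2862423051509815793 · (14/17)^{16} = 2177953337809371136/17 ≈ 1.2811e+17.


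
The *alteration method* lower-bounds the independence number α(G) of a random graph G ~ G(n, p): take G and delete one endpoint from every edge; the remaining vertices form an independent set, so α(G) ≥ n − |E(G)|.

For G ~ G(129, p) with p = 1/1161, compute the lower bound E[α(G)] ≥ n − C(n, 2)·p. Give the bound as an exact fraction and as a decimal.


E[|E(G)|] = C(129, 2)·p = 8256 · (1/1161) = 64/9.
E[α(G)] ≥ n − E[|E(G)|] = 129 − 64/9 = 1097/9.
Numerically: ≈ 121.888889.
(This is only a lower bound; the true E[α(G)] may be larger.)

E[α(G)] ≥ 1097/9 ≈ 121.888889.


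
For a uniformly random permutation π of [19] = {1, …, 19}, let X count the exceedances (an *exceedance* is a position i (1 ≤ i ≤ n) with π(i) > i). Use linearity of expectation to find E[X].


Write X = Σ_{i=1}^{19} X_i, where X_i = 1_{π(i) > i}.
For each fixed i, π(i) is uniform over {1, …, 19} (marginal of a uniform permutation), so P[π(i) > i] = (n − i)/n. Summing: Σ_{i=1}^{19} (n − i)/n = (0 + 1 + … + 18)/19 = 19(19 − 1)/(2·19) = (19 − 1)/2.
Hence E[X] = Σ_{i=1}^{19} (19 − i)/19 = 9 ≈ 9.000000.

E[X] = 9 = 9.000000.


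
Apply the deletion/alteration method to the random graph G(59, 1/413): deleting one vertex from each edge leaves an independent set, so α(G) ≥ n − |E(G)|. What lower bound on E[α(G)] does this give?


E[|E(G)|] = C(59, 2)·p = 1711 · (1/413) = 29/7.
E[α(G)] ≥ n − E[|E(G)|] = 59 − 29/7 = 384/7.
Numerically: ≈ 54.857.
(This is only a lower bound; the true E[α(G)] may be larger.)

E[α(G)] ≥ 384/7 ≈ 54.857.


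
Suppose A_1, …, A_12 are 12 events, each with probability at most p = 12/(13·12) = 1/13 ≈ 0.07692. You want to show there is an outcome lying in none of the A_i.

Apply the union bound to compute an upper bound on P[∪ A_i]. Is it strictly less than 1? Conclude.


Union bound: P[∪_{i=1}^{12} A_i] ≤ Σ_i P[A_i] ≤ 12·p = 12·(1/13) = 12/13.
Numerically: 12/13 ≈ 0.92308.
Is 12/13 < 1? YES.
Since P[∪ A_i] ≤ 12/13 < 1, the complement has P[∩ A_i^c] ≥ 1 − 12/13 = 1/13 > 0, so some outcome avoids every A_i.

12·p = 12/13 ≈ 0.92308; existence CERTIFIED by the union bound.


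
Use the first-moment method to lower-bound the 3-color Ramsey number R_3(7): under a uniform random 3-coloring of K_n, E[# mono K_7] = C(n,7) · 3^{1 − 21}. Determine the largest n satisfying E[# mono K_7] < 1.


We need C(n, 7) · 3^{1 − 21} < 1, i.e. C(n, 7) < 3^{21 − 1} = 3486784401.
Check values of n near the boundary:
  n = 77: C(77, 7) = 2404808340; 2404808340 < 3486784401? YES
  n = 78: C(78, 7) = 2641902120; 2641902120 < 3486784401? YES
  n = 79: C(79, 7) = 2898753715; 2898753715 < 3486784401? YES
  n = 80: C(80, 7) = 3176716400; 3176716400 < 3486784401? YES
  n = 81: C(81, 7) = 3477216600; 3477216600 < 3486784401? YES
  n = 82: C(82, 7) = 3801756816; 3801756816 < 3486784401? NO
  n = 83: C(83, 7) = 4151918628; 4151918628 < 3486784401? NO
The largest n with C(n, 7) < 3486784401 is n = 81 (where E[X] = 42928600/43046721 ≈ 0.99726). Hence R_3(7) > 81, i.e. R_3(7) ≥ 82.

Largest n = 81; hence R_3(7) > 81.


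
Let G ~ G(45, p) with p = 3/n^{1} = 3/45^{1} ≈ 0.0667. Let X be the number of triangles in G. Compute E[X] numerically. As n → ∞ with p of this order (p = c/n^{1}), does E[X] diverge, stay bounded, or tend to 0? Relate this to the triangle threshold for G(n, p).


Number of potential triangles: C(45, 3) = 14190.
Each occurs with probability p³ ≈ (0.0667)³ ≈ 2.96296e-04.
By linearity: E[X] = C(45, 3)·p³ ≈ 14190 · 2.96296e-04 ≈ 4.204.
Here α = 1, so p = 3/n is exactly at the triangle threshold p ~ 1/n. Asymptotically E[X] → c³/6 = 3³/6 = 9/2 ≈ 4.500, a bounded constant. In this regime the triangle count is asymptotically Poisson(c³/6).

E[X] ≈ 4.204; in regime p = Θ(1/n^{1}) E[X] stays bounded (at the triangle threshold p ~ 1/n).


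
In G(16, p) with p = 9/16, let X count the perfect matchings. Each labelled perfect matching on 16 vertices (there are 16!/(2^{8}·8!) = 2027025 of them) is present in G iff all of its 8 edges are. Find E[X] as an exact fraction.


K_16 has 16!/(2^{8}·8!) = 2027025 labelled perfect matchings.
For each such perfect matching H, let X_H = 1 if all 8 edges of H are present in G. Then P[X_H = 1] = p^{8} = (9/16)^{8} = 43046721/4294967296.
Summing the indicators: E[X] = Σ_H E[X_H] = 2027025 · p^{8} = 2027025 · 43046721/4294967296 = 87256779635025/4294967296.
Numerically: E[X] ≈ 2.03e+04.

E[X] = 2027025 · (9/16)^{8} = 87256779635025/4294967296 ≈ 2.03e+04.


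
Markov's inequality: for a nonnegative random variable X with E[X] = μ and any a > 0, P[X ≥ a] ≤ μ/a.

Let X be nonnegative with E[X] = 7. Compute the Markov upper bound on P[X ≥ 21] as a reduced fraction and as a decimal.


μ = E[X] = 7, a = 21.
Markov: P[X ≥ 21] ≤ μ/a = (7)/21 = 1/3.
Numerically: ≈ 0.333.
(Since a = 21 > μ = 7.000, the bound 1/3 is < 1 and informative.)

P[X ≥ 21] ≤ 1/3 ≈ 0.333.


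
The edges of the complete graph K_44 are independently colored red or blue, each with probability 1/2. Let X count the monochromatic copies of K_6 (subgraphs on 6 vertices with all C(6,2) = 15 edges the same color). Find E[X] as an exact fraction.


Let X = Σ_S X_S over the C(44, 6) = 7059052 subsets S of size 6, where X_S = 1 if the K_6 on S is monochromatic.
For a fixed S, the K_6 on S has C(6, 2) = 15 edges. P[all 15 edges red] = (1/2)^15, and likewise for blue, so P[monochromatic] = 2·(1/2)^15 = 2^{1 − 15} = 1/16384.
Summing: E[X] = C(44, 6) · 2^{1 − 15} = 7059052 · 1/16384 = 1764763/4096.
Numerically: E[X] ≈ 430.850342.

E[X] = C(44,6)·2^(1−C(6,2)) = 1764763/4096 ≈ 430.850342.


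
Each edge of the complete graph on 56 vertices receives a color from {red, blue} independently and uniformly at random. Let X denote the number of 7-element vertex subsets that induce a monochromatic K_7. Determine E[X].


Let X = Σ_S X_S over the C(56, 7) = 231917400 subsets S of size 7, where X_S = 1 if the K_7 on S is monochromatic.
For a fixed S, the K_7 on S has C(7, 2) = 21 edges. P[all 21 edges red] = (1/2)^21, and likewise for blue, so P[monochromatic] = 2·(1/2)^21 = 2^{1 − 21} = 1/1048576.
Summing: E[X] = C(56, 7) · 2^{1 − 21} = 231917400 · 1/1048576 = 28989675/131072.
Numerically: E[X] ≈ 221.174.

E[X] = C(56,7)·2^(1−C(7,2)) = 28989675/131072 ≈ 221.174.


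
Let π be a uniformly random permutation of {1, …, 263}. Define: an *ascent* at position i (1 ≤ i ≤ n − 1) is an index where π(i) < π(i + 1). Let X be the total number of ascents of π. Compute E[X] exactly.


Write X = Σ X_I over i = 1, …, 262, with X_I the indicator of one ascent.
There are 262 indicators.
For each fixed i, the pair (π(i), π(i+1)) is a uniformly random ordered pair of distinct values from {1, …, 263}; by symmetry P[π(i) < π(i+1)] = 1/2.
By linearity: E[X] = 262 · (1/2) = (263 − 1) · (1/2) = 131 ≈ 131.0000.

E[X] = 131 = 131.0000.


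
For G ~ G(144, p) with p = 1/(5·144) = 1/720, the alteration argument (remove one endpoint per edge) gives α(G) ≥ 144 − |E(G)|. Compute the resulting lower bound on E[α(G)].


E[|E(G)|] = C(144, 2)·p = 10296 · (1/720) = 143/10.
E[α(G)] ≥ n − E[|E(G)|] = 144 − 143/10 = 1297/10.
Numerically: ≈ 129.70000.
(This is only a lower bound; the true E[α(G)] may be larger.)

E[α(G)] ≥ 1297/10 ≈ 129.70000.


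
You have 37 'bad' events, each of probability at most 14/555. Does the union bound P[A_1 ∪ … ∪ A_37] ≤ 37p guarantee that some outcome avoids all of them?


Union bound: P[∪_{i=1}^{37} A_i] ≤ Σ_i P[A_i] ≤ 37·p = 37·(14/555) = 14/15.
Numerically: 14/15 ≈ 0.9333333.
Is 14/15 < 1? YES.
Since P[∪ A_i] ≤ 14/15 < 1, the complement has P[∩ A_i^c] ≥ 1 − 14/15 = 1/15 > 0, so some outcome avoids every A_i.

37·p = 14/15 ≈ 0.9333333; existence CERTIFIED by the union bound.


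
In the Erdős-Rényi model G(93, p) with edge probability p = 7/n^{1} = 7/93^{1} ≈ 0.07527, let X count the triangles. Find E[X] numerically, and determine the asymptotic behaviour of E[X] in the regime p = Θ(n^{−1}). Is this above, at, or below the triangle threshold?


Number of potential triangles: C(93, 3) = 129766.
Each occurs with probability p³ ≈ (0.07527)³ ≈ 4.264276e-04.
By linearity: E[X] = C(93, 3)·p³ ≈ 129766 · 4.264276e-04 ≈ 55.3358.
Here α = 1, so p = 7/n is exactly at the triangle threshold p ~ 1/n. Asymptotically E[X] → c³/6 = 7³/6 = 343/6 ≈ 57.1667, a bounded constant. In this regime the triangle count is asymptotically Poisson(c³/6).

E[X] ≈ 55.3358; in regime p = Θ(1/n^{1}) E[X] stays bounded (at the triangle threshold p ~ 1/n).
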